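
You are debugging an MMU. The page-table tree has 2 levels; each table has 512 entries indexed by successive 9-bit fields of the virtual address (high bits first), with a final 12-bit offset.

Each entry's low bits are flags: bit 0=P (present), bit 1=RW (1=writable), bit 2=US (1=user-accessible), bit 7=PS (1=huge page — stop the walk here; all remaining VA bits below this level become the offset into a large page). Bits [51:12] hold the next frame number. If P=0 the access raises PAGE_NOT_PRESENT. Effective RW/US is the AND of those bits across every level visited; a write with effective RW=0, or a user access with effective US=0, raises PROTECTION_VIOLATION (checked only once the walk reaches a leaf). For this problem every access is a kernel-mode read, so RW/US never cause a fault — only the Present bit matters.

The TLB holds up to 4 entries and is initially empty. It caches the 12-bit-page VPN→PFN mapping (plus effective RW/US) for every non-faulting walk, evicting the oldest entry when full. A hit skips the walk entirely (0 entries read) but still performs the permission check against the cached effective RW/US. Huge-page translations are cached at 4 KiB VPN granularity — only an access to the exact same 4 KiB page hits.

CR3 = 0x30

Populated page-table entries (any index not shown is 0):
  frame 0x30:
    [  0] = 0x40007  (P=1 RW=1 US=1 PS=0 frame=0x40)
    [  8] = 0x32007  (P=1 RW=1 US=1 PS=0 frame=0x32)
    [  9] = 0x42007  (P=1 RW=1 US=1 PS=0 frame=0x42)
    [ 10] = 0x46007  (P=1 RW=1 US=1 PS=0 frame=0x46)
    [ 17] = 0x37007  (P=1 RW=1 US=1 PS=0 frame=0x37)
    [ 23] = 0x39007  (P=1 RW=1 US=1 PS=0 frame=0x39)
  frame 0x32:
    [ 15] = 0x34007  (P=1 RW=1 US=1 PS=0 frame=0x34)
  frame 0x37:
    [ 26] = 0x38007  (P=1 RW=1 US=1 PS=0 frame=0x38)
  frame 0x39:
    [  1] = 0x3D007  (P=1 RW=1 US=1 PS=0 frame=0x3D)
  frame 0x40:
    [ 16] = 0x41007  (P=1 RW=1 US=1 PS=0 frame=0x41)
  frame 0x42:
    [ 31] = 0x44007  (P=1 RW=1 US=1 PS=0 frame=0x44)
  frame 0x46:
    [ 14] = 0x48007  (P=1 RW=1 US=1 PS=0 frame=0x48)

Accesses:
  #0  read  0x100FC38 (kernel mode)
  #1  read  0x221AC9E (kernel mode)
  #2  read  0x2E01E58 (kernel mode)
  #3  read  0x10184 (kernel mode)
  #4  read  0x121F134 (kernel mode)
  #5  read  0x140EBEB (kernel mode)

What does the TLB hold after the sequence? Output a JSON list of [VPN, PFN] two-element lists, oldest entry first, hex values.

Trace:
#0 VA=0x100FC38 (r,kernel):
  L0 @0x30[8] → 0x32007  P=1,RW=1,US=1,PS=0
  L1 @0x32[15] → 0x34007  P=1,RW=1,US=1,PS=0
  ⇒ phys 0x34C38  [2 reads]
#1 VA=0x221AC9E (r,kernel):
  L0 @0x30[17] → 0x37007  P=1,RW=1,US=1,PS=0
  L1 @0x37[26] → 0x38007  P=1,RW=1,US=1,PS=0
  ⇒ phys 0x38C9E  [2 reads]
#2 VA=0x2E01E58 (r,kernel):
  L0 @0x30[23] → 0x39007  P=1,RW=1,US=1,PS=0
  L1 @0x39[1] → 0x3D007  P=1,RW=1,US=1,PS=0
  ⇒ phys 0x3DE58  [2 reads]
#3 VA=0x10184 (r,kernel):
  L0 @0x30[0] → 0x40007  P=1,RW=1,US=1,PS=0
  L1 @0x40[16] → 0x41007  P=1,RW=1,US=1,PS=0
  ⇒ phys 0x41184  [2 reads]
#4 VA=0x121F134 (r,kernel):
  L0 @0x30[9] → 0x42007  P=1,RW=1,US=1,PS=0
  L1 @0x42[31] → 0x44007  P=1,RW=1,US=1,PS=0
  ⇒ phys 0x44134  [2 reads]
#5 VA=0x140EBEB (r,kernel):
  L0 @0x30[10] → 0x46007  P=1,RW=1,US=1,PS=0
  L1 @0x46[14] → 0x48007  P=1,RW=1,US=1,PS=0
  ⇒ phys 0x48BEB  [2 reads]

TLB: [["0x2E01", "0x3D"], ["0x10", "0x41"], ["0x121F", "0x44"], ["0x140E", "0x48"]]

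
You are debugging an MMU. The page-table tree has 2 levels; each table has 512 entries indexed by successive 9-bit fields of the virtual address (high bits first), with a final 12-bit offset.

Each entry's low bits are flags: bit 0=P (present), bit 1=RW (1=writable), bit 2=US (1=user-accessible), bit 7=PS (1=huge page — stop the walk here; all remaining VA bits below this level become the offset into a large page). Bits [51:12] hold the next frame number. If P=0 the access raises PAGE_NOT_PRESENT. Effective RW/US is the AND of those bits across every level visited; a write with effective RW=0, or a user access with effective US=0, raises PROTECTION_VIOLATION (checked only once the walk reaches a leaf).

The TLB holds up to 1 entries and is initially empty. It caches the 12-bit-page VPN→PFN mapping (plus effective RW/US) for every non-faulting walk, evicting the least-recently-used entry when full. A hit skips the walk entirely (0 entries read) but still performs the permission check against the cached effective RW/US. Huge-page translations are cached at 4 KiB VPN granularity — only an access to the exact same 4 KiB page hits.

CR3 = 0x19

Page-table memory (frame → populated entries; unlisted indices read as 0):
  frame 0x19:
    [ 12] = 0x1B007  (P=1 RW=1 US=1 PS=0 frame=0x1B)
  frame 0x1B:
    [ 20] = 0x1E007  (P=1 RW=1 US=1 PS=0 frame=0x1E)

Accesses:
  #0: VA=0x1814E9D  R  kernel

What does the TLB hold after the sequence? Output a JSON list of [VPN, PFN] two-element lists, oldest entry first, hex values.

Per-access translation:
#0 VA=0x1814E9D (r,kernel):
  lvl0: tbl 0x19, slot 12 ⇒ 0x1B007 (P1/RW1/US1/PS0)
  lvl1: tbl 0x1B, slot 20 ⇒ 0x1E007 (P1/RW1/US1/PS0)
  ✓ 0x1EE9D  — 2 lookups

TLB: [["0x1814", "0x1E"]]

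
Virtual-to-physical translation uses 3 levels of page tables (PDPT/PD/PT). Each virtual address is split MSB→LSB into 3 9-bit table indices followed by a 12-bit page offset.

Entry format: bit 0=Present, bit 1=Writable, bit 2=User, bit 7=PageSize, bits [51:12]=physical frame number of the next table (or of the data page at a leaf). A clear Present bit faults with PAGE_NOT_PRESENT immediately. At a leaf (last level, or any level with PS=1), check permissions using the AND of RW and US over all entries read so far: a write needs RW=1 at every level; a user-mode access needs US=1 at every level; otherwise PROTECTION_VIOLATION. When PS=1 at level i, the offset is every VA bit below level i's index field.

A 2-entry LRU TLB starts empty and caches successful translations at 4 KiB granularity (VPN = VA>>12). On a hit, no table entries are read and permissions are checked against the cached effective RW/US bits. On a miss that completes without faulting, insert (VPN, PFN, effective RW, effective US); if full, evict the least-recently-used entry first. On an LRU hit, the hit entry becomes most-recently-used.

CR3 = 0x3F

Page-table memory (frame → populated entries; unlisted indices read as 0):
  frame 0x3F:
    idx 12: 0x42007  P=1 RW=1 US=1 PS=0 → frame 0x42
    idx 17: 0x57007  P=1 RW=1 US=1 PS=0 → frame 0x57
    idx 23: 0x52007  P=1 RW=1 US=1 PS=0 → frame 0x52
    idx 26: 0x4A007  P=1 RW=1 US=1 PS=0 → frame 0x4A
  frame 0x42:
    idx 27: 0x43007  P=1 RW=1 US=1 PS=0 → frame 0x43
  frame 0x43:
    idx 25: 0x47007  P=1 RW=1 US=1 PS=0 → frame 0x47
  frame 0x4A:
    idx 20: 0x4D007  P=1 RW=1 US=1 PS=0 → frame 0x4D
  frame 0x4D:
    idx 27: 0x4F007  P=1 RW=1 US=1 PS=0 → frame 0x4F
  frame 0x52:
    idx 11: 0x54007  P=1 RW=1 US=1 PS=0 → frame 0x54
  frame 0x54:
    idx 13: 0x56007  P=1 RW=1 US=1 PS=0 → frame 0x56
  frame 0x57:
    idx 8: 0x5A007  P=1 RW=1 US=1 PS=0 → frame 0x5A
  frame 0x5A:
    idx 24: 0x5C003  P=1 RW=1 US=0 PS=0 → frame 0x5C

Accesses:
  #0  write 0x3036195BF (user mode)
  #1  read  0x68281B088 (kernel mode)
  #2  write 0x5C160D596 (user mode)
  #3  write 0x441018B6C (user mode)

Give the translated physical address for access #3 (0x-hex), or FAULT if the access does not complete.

Walk each access:
#0 VA=0x3036195BF (w,user):
  L0 @0x3F[12] → 0x42007  P=1,RW=1,US=1,PS=0
  L1 @0x42[27] → 0x43007  P=1,RW=1,US=1,PS=0
  L2 @0x43[25] → 0x47007  P=1,RW=1,US=1,PS=0
  ⇒ phys 0x475BF  [3 reads]
#1 VA=0x68281B088 (r,kernel):
  L0 @0x3F[26] → 0x4A007  P=1,RW=1,US=1,PS=0
  L1 @0x4A[20] → 0x4D007  P=1,RW=1,US=1,PS=0
  L2 @0x4D[27] → 0x4F007  P=1,RW=1,US=1,PS=0
  ⇒ phys 0x4F088  [3 reads]
#2 VA=0x5C160D596 (w,user):
  L0 @0x3F[23] → 0x52007  P=1,RW=1,US=1,PS=0
  L1 @0x52[11] → 0x54007  P=1,RW=1,US=1,PS=0
  L2 @0x54[13] → 0x56007  P=1,RW=1,US=1,PS=0
  ⇒ phys 0x56596  [3 reads]
#3 VA=0x441018B6C (w,user):
  L0 @0x3F[17] → 0x57007  P=1,RW=1,US=1,PS=0
  L1 @0x57[8] → 0x5A007  P=1,RW=1,US=1,PS=0
  L2 @0x5A[24] → 0x5C003  P=1,RW=1,US=0,PS=0
  ✗ PROTECTION_VIOLATION  [3 reads]

Access #3 PA: FAULT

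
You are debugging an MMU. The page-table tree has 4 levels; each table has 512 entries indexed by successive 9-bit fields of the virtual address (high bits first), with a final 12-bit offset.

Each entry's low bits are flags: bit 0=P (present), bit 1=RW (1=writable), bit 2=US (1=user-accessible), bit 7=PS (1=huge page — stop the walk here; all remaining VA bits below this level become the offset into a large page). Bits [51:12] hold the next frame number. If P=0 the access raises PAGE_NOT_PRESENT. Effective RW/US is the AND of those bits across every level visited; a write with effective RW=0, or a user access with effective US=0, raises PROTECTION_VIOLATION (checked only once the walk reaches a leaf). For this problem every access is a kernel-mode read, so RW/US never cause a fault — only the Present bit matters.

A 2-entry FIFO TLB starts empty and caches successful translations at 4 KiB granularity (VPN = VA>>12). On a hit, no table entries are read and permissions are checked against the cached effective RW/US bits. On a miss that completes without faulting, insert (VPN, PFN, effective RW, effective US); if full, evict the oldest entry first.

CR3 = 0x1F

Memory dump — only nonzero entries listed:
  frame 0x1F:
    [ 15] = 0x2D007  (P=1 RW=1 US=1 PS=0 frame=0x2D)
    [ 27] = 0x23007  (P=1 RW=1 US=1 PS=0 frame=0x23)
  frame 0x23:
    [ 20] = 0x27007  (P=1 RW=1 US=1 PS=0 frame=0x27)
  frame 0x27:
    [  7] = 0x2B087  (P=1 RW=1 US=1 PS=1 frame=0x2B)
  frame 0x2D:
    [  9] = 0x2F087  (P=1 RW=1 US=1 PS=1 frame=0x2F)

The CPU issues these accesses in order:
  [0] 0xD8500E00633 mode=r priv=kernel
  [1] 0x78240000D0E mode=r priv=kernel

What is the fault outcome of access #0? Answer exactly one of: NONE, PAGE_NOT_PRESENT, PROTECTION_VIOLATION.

Trace:
#0 VA=0xD8500E00633 (r,kernel):
  lvl0: tbl 0x1F, slot 27 ⇒ 0x23007 (P1/RW1/US1/PS0)
  lvl1: tbl 0x23, slot 20 ⇒ 0x27007 (P1/RW1/US1/PS0)
  lvl2: tbl 0x27, slot 7 ⇒ 0x2B087 (P1/RW1/US1/PS1)
  ⇒ phys 0x2B633 (huge @L2)  [3 reads]
#1 VA=0x78240000D0E (r,kernel):
  lvl0: tbl 0x1F, slot 15 ⇒ 0x2D007 (P1/RW1/US1/PS0)
  lvl1: tbl 0x2D, slot 9 ⇒ 0x2F087 (P1/RW1/US1/PS1)
  ⇒ phys 0x2FD0E (huge @L1)  [2 reads]

Access #0 fault: NONE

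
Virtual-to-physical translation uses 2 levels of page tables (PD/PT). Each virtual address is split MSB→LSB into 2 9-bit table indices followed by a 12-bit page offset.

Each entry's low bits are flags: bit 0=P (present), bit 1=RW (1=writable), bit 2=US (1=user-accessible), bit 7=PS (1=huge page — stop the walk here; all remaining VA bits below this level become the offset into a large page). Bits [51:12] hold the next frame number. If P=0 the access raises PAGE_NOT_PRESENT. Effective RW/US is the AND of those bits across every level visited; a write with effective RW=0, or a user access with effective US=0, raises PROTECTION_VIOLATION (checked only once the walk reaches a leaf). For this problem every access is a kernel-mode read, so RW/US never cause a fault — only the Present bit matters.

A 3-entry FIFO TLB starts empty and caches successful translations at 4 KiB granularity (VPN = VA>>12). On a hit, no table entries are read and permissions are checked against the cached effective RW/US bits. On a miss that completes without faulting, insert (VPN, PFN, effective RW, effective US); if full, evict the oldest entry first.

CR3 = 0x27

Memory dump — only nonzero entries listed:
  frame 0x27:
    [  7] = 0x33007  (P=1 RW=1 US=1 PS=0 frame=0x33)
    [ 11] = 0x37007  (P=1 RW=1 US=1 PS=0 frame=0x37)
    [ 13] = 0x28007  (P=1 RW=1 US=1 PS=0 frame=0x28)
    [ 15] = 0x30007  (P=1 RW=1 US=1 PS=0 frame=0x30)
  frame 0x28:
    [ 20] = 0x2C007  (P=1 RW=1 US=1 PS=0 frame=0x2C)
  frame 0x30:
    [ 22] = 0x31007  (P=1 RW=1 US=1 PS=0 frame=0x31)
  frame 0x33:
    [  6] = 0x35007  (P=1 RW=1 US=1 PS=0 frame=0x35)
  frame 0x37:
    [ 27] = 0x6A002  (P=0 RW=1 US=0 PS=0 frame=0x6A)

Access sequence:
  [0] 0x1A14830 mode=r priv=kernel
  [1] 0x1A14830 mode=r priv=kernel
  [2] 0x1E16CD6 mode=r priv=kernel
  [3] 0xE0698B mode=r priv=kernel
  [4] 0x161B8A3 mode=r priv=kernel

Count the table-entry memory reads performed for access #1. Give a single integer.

Per-access translation:
#0 VA=0x1A14830 (r,kernel):
  L0: frame=0x27 idx=13 entry=0x28007 [P=1 RW=1 US=1 PS=0]
  L1: frame=0x28 idx=20 entry=0x2C007 [P=1 RW=1 US=1 PS=0]
  ✓ 0x2C830  — 2 lookups
#1 VA=0x1A14830 (r,kernel):
  TLB hit vpn=0x1A14 → PA=0x2C830
#2 VA=0x1E16CD6 (r,kernel):
  L0: frame=0x27 idx=15 entry=0x30007 [P=1 RW=1 US=1 PS=0]
  L1: frame=0x30 idx=22 entry=0x31007 [P=1 RW=1 US=1 PS=0]
  ✓ 0x31CD6  — 2 lookups
#3 VA=0xE0698B (r,kernel):
  L0: frame=0x27 idx=7 entry=0x33007 [P=1 RW=1 US=1 PS=0]
  L1: frame=0x33 idx=6 entry=0x35007 [P=1 RW=1 US=1 PS=0]
  ✓ 0x3598B  — 2 lookups
#4 VA=0x161B8A3 (r,kernel):
  L0: frame=0x27 idx=11 entry=0x37007 [P=1 RW=1 US=1 PS=0]
  L1: frame=0x37 idx=27 entry=0x6A002 [P=0 RW=1 US=0 PS=0]
  ✗ PAGE_NOT_PRESENT  [2 reads]

Entries read for #1: 0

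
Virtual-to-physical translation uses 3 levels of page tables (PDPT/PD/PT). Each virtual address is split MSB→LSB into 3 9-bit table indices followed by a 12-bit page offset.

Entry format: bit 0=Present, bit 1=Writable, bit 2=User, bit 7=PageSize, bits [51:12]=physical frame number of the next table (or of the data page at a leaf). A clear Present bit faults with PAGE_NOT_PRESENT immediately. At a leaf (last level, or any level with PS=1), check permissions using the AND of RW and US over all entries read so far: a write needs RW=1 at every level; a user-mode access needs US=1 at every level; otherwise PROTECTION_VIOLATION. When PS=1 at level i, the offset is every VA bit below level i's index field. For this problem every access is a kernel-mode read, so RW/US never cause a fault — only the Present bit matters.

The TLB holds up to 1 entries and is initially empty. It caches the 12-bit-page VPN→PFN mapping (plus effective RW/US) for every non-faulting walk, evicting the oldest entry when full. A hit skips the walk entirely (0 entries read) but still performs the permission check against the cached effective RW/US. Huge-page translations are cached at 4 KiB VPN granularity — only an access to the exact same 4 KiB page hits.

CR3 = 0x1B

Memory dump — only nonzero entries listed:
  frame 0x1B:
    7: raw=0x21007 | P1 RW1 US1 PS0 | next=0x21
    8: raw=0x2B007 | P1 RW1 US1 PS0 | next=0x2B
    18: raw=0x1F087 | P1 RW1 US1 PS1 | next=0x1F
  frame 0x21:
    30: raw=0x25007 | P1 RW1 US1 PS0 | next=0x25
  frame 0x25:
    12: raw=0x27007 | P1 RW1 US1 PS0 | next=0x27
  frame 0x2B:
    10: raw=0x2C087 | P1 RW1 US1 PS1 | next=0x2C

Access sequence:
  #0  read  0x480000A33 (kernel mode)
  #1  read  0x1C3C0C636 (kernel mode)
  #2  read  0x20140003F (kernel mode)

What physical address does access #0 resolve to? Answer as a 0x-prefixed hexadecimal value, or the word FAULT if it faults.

Per-access translation:
#0 VA=0x480000A33 (r,kernel):
  lvl0: tbl 0x1B, slot 18 ⇒ 0x1F087 (P1/RW1/US1/PS1)
  ⇒ phys 0x1FA33 (huge @L0)  [1 reads]
#1 VA=0x1C3C0C636 (r,kernel):
  lvl0: tbl 0x1B, slot 7 ⇒ 0x21007 (P1/RW1/US1/PS0)
  lvl1: tbl 0x21, slot 30 ⇒ 0x25007 (P1/RW1/US1/PS0)
  lvl2: tbl 0x25, slot 12 ⇒ 0x27007 (P1/RW1/US1/PS0)
  ⇒ phys 0x27636  [3 reads]
#2 VA=0x20140003F (r,kernel):
  lvl0: tbl 0x1B, slot 8 ⇒ 0x2B007 (P1/RW1/US1/PS0)
  lvl1: tbl 0x2B, slot 10 ⇒ 0x2C087 (P1/RW1/US1/PS1)
  ⇒ phys 0x2C03F (huge @L1)  [2 reads]

Access #0 PA: 0x1FA33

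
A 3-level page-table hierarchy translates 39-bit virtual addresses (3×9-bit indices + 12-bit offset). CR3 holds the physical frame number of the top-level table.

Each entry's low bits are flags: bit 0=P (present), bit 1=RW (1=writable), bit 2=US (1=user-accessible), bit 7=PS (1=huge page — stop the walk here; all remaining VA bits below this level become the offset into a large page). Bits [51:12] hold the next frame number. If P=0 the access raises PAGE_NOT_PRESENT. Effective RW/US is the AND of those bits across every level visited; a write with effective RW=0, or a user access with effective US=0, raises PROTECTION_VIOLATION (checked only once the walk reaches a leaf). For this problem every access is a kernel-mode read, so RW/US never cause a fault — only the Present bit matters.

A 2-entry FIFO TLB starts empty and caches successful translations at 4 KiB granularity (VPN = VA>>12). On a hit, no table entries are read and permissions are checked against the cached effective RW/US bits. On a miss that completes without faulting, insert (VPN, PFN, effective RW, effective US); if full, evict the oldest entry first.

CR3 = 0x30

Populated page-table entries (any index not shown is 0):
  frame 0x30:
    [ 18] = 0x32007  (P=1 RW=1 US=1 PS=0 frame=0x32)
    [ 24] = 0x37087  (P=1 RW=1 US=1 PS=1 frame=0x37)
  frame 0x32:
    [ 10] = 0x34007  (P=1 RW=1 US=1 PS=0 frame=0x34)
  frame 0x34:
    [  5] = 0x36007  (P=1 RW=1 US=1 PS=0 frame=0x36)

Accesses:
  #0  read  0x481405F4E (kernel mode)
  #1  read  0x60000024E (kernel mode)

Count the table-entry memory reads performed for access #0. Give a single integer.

Per-access translation:
#0 VA=0x481405F4E (r,kernel):
  [0] read 0x30 idx=18: raw=0x32007 flags P=1 W=1 U=1 S=0
  [1] read 0x32 idx=10: raw=0x34007 flags P=1 W=1 U=1 S=0
  [2] read 0x34 idx=5: raw=0x36007 flags P=1 W=1 U=1 S=0
  ✓ 0x36F4E  — 3 lookups
#1 VA=0x60000024E (r,kernel):
  [0] read 0x30 idx=24: raw=0x37087 flags P=1 W=1 U=1 S=1
  ✓ 0x3724E (huge @L0)  — 1 lookups

Entries read for #0: 3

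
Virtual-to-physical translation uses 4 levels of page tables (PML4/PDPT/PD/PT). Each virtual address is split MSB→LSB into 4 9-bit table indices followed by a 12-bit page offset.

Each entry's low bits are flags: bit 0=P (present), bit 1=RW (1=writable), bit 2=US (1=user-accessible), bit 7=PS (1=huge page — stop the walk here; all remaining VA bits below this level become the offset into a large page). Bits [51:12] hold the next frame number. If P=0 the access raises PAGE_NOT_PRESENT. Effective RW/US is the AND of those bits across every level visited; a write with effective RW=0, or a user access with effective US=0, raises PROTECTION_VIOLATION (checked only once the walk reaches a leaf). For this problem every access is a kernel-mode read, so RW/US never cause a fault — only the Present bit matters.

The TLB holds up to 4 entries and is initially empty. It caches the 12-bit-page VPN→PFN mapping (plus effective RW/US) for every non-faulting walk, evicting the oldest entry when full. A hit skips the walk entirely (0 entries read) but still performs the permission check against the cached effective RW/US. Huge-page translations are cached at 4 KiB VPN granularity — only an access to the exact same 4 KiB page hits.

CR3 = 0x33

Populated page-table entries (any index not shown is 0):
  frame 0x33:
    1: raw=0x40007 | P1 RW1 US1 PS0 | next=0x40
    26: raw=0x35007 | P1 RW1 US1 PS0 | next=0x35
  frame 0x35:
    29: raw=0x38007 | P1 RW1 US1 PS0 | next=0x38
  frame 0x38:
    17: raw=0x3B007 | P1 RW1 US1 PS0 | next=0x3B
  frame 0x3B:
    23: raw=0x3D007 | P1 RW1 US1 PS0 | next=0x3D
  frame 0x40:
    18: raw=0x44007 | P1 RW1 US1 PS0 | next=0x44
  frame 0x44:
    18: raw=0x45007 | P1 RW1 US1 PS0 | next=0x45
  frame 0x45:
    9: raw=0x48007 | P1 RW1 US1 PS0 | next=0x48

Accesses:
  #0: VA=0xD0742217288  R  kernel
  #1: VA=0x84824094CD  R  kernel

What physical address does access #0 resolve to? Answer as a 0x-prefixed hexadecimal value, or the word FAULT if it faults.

Per-access translation:
#0 VA=0xD0742217288 (r,kernel):
  L0: frame=0x33 idx=26 entry=0x35007 [P=1 RW=1 US=1 PS=0]
  L1: frame=0x35 idx=29 entry=0x38007 [P=1 RW=1 US=1 PS=0]
  L2: frame=0x38 idx=17 entry=0x3B007 [P=1 RW=1 US=1 PS=0]
  L3: frame=0x3B idx=23 entry=0x3D007 [P=1 RW=1 US=1 PS=0]
  ✓ 0x3D288  — 4 lookups
#1 VA=0x84824094CD (r,kernel):
  L0: frame=0x33 idx=1 entry=0x40007 [P=1 RW=1 US=1 PS=0]
  L1: frame=0x40 idx=18 entry=0x44007 [P=1 RW=1 US=1 PS=0]
  L2: frame=0x44 idx=18 entry=0x45007 [P=1 RW=1 US=1 PS=0]
  L3: frame=0x45 idx=9 entry=0x48007 [P=1 RW=1 US=1 PS=0]
  ✓ 0x484CD  — 4 lookups

Access #0 PA: 0x3D288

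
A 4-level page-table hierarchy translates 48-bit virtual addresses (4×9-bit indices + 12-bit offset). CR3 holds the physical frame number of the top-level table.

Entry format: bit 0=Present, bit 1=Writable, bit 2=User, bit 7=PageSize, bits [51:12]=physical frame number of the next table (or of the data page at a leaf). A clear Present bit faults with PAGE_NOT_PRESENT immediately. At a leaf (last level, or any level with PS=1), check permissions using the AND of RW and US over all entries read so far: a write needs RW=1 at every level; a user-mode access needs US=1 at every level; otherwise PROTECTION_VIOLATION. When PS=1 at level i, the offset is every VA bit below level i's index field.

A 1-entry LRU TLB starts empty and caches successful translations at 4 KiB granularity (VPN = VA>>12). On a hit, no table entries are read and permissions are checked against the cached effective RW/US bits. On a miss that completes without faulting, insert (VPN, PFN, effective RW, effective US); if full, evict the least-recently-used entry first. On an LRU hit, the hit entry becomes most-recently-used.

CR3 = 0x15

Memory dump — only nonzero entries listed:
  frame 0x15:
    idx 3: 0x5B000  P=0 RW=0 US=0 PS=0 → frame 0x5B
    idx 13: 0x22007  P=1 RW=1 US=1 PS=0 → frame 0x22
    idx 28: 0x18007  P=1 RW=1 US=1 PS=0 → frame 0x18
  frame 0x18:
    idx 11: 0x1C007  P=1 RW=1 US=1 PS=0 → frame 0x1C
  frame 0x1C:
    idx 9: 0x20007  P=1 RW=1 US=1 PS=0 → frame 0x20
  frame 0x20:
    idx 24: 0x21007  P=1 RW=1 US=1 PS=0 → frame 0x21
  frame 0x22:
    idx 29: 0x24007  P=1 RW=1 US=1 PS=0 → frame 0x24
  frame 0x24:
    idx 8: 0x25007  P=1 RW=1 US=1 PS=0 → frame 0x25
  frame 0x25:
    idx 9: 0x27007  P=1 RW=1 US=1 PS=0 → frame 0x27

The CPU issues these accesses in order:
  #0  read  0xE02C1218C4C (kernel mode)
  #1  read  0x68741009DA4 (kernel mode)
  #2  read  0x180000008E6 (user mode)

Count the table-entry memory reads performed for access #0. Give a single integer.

Per-access translation:
#0 VA=0xE02C1218C4C (r,kernel):
  L0 @0x15[28] → 0x18007  P=1,RW=1,US=1,PS=0
  L1 @0x18[11] → 0x1C007  P=1,RW=1,US=1,PS=0
  L2 @0x1C[9] → 0x20007  P=1,RW=1,US=1,PS=0
  L3 @0x20[24] → 0x21007  P=1,RW=1,US=1,PS=0
  → PA=0x21C4C  (4 entries read)
#1 VA=0x68741009DA4 (r,kernel):
  L0 @0x15[13] → 0x22007  P=1,RW=1,US=1,PS=0
  L1 @0x22[29] → 0x24007  P=1,RW=1,US=1,PS=0
  L2 @0x24[8] → 0x25007  P=1,RW=1,US=1,PS=0
  L3 @0x25[9] → 0x27007  P=1,RW=1,US=1,PS=0
  → PA=0x27DA4  (4 entries read)
#2 VA=0x180000008E6 (r,user):
  L0 @0x15[3] → 0x5B000  P=0,RW=0,US=0,PS=0
  → PAGE_NOT_PRESENT  (1 entries read)

Entries read for #0: 4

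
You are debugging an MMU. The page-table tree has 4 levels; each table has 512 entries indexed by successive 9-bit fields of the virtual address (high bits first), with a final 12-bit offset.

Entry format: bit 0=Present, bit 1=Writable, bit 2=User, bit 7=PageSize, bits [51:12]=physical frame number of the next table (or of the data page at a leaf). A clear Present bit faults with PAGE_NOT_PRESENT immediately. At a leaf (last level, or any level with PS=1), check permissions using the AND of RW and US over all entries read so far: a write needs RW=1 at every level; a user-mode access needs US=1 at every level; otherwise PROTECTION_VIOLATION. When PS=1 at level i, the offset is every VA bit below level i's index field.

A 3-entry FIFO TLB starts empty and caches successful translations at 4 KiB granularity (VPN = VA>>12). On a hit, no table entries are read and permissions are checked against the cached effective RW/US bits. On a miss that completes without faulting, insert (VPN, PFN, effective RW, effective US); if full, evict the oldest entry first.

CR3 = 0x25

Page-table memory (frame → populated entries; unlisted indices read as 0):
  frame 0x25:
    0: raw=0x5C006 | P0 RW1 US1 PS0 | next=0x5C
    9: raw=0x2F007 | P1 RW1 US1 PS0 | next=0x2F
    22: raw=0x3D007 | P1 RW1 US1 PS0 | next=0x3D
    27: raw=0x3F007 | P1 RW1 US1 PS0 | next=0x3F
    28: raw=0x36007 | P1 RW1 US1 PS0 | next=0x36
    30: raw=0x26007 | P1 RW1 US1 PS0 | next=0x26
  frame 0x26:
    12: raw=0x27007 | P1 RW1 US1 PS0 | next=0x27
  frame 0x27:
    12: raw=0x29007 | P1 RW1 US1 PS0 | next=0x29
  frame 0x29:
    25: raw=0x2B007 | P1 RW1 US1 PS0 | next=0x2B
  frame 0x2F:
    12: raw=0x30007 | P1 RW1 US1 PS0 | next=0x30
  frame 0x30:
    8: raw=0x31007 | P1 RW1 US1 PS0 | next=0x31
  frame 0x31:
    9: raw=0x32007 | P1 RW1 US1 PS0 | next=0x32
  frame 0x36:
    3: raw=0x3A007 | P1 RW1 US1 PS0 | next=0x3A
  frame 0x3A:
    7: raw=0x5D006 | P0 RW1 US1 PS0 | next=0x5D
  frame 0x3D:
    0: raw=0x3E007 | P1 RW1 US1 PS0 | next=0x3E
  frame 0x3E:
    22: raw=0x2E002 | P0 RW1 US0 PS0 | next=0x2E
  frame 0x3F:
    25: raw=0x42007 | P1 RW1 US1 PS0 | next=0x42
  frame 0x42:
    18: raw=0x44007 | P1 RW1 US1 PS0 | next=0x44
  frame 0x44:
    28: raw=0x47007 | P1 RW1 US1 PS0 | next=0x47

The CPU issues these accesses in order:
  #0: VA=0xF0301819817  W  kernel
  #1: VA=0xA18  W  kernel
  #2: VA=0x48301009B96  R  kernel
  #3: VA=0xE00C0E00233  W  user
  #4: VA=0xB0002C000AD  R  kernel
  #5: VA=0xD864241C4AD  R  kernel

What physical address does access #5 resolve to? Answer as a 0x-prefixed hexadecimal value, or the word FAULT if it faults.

Per-access translation:
#0 VA=0xF0301819817 (w,kernel):
  L0: frame=0x25 idx=30 entry=0x26007 [P=1 RW=1 US=1 PS=0]
  L1: frame=0x26 idx=12 entry=0x27007 [P=1 RW=1 US=1 PS=0]
  L2: frame=0x27 idx=12 entry=0x29007 [P=1 RW=1 US=1 PS=0]
  L3: frame=0x29 idx=25 entry=0x2B007 [P=1 RW=1 US=1 PS=0]
  ✓ 0x2B817  — 4 lookups
#1 VA=0xA18 (w,kernel):
  L0: frame=0x25 idx=0 entry=0x5C006 [P=0 RW=1 US=1 PS=0]
  → PAGE_NOT_PRESENT  (1 entries read)
#2 VA=0x48301009B96 (r,kernel):
  L0: frame=0x25 idx=9 entry=0x2F007 [P=1 RW=1 US=1 PS=0]
  L1: frame=0x2F idx=12 entry=0x30007 [P=1 RW=1 US=1 PS=0]
  L2: frame=0x30 idx=8 entry=0x31007 [P=1 RW=1 US=1 PS=0]
  L3: frame=0x31 idx=9 entry=0x32007 [P=1 RW=1 US=1 PS=0]
  ✓ 0x32B96  — 4 lookups
#3 VA=0xE00C0E00233 (w,user):
  L0: frame=0x25 idx=28 entry=0x36007 [P=1 RW=1 US=1 PS=0]
  L1: frame=0x36 idx=3 entry=0x3A007 [P=1 RW=1 US=1 PS=0]
  L2: frame=0x3A idx=7 entry=0x5D006 [P=0 RW=1 US=1 PS=0]
  → PAGE_NOT_PRESENT  (3 entries read)
#4 VA=0xB0002C000AD (r,kernel):
  L0: frame=0x25 idx=22 entry=0x3D007 [P=1 RW=1 US=1 PS=0]
  L1: frame=0x3D idx=0 entry=0x3E007 [P=1 RW=1 US=1 PS=0]
  L2: frame=0x3E idx=22 entry=0x2E002 [P=0 RW=1 US=0 PS=0]
  → PAGE_NOT_PRESENT  (3 entries read)
#5 VA=0xD864241C4AD (r,kernel):
  L0: frame=0x25 idx=27 entry=0x3F007 [P=1 RW=1 US=1 PS=0]
  L1: frame=0x3F idx=25 entry=0x42007 [P=1 RW=1 US=1 PS=0]
  L2: frame=0x42 idx=18 entry=0x44007 [P=1 RW=1 US=1 PS=0]
  L3: frame=0x44 idx=28 entry=0x47007 [P=1 RW=1 US=1 PS=0]
  ✓ 0x474AD  — 4 lookups

Access #5 PA: 0x474AD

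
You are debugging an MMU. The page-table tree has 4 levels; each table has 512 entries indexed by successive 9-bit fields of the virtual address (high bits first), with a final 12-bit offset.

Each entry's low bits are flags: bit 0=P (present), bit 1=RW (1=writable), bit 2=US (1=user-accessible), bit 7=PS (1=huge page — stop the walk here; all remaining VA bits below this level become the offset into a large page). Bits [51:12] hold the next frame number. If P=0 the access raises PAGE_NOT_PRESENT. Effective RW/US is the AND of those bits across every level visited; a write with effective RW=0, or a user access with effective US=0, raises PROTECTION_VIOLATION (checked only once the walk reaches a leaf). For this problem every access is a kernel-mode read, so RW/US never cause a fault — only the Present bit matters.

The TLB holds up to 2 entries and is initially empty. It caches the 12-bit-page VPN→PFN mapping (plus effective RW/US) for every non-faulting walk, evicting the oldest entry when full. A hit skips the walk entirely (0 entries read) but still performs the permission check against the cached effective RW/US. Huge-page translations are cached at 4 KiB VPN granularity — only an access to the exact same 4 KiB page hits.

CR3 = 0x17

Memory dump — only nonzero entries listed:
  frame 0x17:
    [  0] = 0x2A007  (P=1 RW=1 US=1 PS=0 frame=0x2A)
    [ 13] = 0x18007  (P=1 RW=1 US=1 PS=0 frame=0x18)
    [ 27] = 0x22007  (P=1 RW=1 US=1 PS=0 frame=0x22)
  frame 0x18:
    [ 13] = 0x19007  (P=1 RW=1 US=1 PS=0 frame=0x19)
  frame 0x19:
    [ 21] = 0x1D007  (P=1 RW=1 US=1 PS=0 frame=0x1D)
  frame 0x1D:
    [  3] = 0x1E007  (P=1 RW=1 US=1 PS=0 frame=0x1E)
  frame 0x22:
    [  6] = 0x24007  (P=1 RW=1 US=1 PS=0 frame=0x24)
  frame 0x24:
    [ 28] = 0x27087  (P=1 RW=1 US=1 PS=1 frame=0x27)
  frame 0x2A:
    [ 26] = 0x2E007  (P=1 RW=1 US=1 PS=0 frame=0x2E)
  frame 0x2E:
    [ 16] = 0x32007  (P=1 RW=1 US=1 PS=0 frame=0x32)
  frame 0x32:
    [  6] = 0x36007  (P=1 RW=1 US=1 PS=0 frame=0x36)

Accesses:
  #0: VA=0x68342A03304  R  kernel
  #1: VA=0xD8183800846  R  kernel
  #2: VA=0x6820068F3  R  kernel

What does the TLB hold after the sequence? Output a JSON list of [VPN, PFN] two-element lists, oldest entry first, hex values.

Per-access translation:
#0 VA=0x68342A03304 (r,kernel):
  L0 @0x17[13] → 0x18007  P=1,RW=1,US=1,PS=0
  L1 @0x18[13] → 0x19007  P=1,RW=1,US=1,PS=0
  L2 @0x19[21] → 0x1D007  P=1,RW=1,US=1,PS=0
  L3 @0x1D[3] → 0x1E007  P=1,RW=1,US=1,PS=0
  ⇒ phys 0x1E304  [4 reads]
#1 VA=0xD8183800846 (r,kernel):
  L0 @0x17[27] → 0x22007  P=1,RW=1,US=1,PS=0
  L1 @0x22[6] → 0x24007  P=1,RW=1,US=1,PS=0
  L2 @0x24[28] → 0x27087  P=1,RW=1,US=1,PS=1
  ⇒ phys 0x27846 (huge @L2)  [3 reads]
#2 VA=0x6820068F3 (r,kernel):
  L0 @0x17[0] → 0x2A007  P=1,RW=1,US=1,PS=0
  L1 @0x2A[26] → 0x2E007  P=1,RW=1,US=1,PS=0
  L2 @0x2E[16] → 0x32007  P=1,RW=1,US=1,PS=0
  L3 @0x32[6] → 0x36007  P=1,RW=1,US=1,PS=0
  ⇒ phys 0x368F3  [4 reads]

TLB: [["0xD8183800", "0x27"], ["0x682006", "0x36"]]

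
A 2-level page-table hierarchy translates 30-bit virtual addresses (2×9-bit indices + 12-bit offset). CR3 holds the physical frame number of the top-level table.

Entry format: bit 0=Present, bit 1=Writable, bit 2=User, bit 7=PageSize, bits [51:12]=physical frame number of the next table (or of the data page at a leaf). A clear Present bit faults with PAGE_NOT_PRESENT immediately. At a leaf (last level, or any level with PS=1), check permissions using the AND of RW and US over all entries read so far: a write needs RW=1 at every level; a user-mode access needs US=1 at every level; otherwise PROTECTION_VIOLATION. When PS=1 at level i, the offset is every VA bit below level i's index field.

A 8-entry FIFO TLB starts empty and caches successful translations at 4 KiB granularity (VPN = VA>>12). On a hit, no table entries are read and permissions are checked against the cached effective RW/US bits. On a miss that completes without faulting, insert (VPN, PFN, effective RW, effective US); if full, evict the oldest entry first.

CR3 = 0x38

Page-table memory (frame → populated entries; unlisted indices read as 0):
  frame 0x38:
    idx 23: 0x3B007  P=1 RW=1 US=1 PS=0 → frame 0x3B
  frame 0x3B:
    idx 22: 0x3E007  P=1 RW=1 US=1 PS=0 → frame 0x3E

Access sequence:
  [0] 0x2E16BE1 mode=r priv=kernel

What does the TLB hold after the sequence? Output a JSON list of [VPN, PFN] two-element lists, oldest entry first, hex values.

Trace:
#0 VA=0x2E16BE1 (r,kernel):
  L0: frame=0x38 idx=23 entry=0x3B007 [P=1 RW=1 US=1 PS=0]
  L1: frame=0x3B idx=22 entry=0x3E007 [P=1 RW=1 US=1 PS=0]
  ⇒ phys 0x3EBE1  [2 reads]

TLB: [["0x2E16", "0x3E"]]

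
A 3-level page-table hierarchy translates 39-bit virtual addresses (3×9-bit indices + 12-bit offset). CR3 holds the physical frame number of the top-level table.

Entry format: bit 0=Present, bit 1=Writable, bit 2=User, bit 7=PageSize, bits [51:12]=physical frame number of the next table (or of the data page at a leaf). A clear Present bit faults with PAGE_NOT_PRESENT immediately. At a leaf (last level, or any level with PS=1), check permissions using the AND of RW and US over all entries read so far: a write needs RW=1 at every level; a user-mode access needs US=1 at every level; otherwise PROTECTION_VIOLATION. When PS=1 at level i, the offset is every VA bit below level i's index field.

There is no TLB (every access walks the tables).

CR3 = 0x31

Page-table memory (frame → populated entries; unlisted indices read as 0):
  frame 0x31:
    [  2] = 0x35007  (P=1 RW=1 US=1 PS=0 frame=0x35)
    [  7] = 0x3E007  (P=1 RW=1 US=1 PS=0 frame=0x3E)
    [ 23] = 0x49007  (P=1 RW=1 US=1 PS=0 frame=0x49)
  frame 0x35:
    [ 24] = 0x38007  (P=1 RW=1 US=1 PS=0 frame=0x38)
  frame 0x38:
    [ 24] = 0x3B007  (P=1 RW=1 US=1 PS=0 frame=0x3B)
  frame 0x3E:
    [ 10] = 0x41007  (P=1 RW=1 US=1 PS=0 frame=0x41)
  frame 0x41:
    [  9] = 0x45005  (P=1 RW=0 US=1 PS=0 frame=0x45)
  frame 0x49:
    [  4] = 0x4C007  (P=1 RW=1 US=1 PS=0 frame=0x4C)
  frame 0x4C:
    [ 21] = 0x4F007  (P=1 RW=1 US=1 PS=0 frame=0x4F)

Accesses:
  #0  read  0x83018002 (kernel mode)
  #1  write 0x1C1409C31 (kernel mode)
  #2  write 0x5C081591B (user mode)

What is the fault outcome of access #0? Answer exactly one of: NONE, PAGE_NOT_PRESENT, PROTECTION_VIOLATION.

Trace:
#0 VA=0x83018002 (r,kernel):
  [0] read 0x31 idx=2: raw=0x35007 flags P=1 W=1 U=1 S=0
  [1] read 0x35 idx=24: raw=0x38007 flags P=1 W=1 U=1 S=0
  [2] read 0x38 idx=24: raw=0x3B007 flags P=1 W=1 U=1 S=0
  ⇒ phys 0x3B002  [3 reads]
#1 VA=0x1C1409C31 (w,kernel):
  [0] read 0x31 idx=7: raw=0x3E007 flags P=1 W=1 U=1 S=0
  [1] read 0x3E idx=10: raw=0x41007 flags P=1 W=1 U=1 S=0
  [2] read 0x41 idx=9: raw=0x45005 flags P=1 W=0 U=1 S=0
  → PROTECTION_VIOLATION  (3 entries read)
#2 VA=0x5C081591B (w,user):
  [0] read 0x31 idx=23: raw=0x49007 flags P=1 W=1 U=1 S=0
  [1] read 0x49 idx=4: raw=0x4C007 flags P=1 W=1 U=1 S=0
  [2] read 0x4C idx=21: raw=0x4F007 flags P=1 W=1 U=1 S=0
  ⇒ phys 0x4F91B  [3 reads]

Access #0 fault: NONE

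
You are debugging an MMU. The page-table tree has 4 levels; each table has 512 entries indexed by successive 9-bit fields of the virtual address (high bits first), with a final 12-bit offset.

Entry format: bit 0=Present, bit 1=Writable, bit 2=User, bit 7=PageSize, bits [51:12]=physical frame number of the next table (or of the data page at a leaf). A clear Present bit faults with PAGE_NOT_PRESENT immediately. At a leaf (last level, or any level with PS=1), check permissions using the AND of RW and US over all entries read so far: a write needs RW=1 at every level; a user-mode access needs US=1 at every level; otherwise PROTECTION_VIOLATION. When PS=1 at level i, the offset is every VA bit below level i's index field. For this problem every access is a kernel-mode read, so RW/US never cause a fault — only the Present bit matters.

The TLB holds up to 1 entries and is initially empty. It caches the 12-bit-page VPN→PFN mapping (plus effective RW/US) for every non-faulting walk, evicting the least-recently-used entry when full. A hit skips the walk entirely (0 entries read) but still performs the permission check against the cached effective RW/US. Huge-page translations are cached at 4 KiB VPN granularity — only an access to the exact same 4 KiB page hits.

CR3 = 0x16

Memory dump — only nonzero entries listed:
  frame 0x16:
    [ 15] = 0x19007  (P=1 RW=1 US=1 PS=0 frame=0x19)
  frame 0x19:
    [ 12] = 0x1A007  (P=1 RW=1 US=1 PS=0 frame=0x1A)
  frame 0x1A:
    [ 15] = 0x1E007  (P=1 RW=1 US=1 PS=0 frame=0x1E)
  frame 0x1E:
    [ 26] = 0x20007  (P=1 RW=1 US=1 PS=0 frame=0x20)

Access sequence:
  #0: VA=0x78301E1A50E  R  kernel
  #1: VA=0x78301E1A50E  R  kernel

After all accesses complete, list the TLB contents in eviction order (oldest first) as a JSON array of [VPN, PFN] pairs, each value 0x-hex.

Trace:
#0 VA=0x78301E1A50E (r,kernel):
  [0] read 0x16 idx=15: raw=0x19007 flags P=1 W=1 U=1 S=0
  [1] read 0x19 idx=12: raw=0x1A007 flags P=1 W=1 U=1 S=0
  [2] read 0x1A idx=15: raw=0x1E007 flags P=1 W=1 U=1 S=0
  [3] read 0x1E idx=26: raw=0x20007 flags P=1 W=1 U=1 S=0
  ⇒ phys 0x2050E  [4 reads]
#1 VA=0x78301E1A50E (r,kernel):
  TLB hit vpn=0x78301E1A → PA=0x2050E

TLB: [["0x78301E1A", "0x20"]]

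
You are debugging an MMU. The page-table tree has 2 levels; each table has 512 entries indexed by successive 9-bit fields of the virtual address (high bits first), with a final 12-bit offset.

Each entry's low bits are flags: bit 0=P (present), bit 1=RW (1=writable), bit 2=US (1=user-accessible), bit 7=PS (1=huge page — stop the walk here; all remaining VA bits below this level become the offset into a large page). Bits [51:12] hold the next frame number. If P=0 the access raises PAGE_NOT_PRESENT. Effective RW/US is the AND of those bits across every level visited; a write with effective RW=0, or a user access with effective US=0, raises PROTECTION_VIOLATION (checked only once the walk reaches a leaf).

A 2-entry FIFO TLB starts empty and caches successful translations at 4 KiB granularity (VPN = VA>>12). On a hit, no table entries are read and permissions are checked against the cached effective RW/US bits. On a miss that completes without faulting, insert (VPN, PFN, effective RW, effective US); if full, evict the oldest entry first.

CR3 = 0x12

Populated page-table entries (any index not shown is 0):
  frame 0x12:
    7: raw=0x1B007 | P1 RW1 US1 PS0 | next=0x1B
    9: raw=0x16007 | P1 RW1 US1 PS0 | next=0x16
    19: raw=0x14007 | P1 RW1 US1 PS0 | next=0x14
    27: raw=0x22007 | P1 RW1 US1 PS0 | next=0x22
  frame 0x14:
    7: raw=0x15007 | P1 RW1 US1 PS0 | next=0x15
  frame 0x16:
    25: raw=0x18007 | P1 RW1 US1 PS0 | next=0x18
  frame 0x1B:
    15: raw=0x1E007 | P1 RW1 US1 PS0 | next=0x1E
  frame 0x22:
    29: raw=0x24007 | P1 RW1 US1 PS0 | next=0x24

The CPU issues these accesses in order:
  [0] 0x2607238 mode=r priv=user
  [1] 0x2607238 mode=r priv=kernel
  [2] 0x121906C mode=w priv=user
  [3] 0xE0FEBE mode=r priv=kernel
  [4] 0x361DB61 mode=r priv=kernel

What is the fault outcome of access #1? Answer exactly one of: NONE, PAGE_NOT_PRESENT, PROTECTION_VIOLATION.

Walk each access:
#0 VA=0x2607238 (r,user):
  L0: frame=0x12 idx=19 entry=0x14007 [P=1 RW=1 US=1 PS=0]
  L1: frame=0x14 idx=7 entry=0x15007 [P=1 RW=1 US=1 PS=0]
  → PA=0x15238  (2 entries read)
#1 VA=0x2607238 (r,kernel):
  TLB hit vpn=0x2607 → PA=0x15238
#2 VA=0x121906C (w,user):
  L0: frame=0x12 idx=9 entry=0x16007 [P=1 RW=1 US=1 PS=0]
  L1: frame=0x16 idx=25 entry=0x18007 [P=1 RW=1 US=1 PS=0]
  → PA=0x1806C  (2 entries read)
#3 VA=0xE0FEBE (r,kernel):
  L0: frame=0x12 idx=7 entry=0x1B007 [P=1 RW=1 US=1 PS=0]
  L1: frame=0x1B idx=15 entry=0x1E007 [P=1 RW=1 US=1 PS=0]
  → PA=0x1EEBE  (2 entries read)
#4 VA=0x361DB61 (r,kernel):
  L0: frame=0x12 idx=27 entry=0x22007 [P=1 RW=1 US=1 PS=0]
  L1: frame=0x22 idx=29 entry=0x24007 [P=1 RW=1 US=1 PS=0]
  → PA=0x24B61  (2 entries read)

Access #1 fault: NONE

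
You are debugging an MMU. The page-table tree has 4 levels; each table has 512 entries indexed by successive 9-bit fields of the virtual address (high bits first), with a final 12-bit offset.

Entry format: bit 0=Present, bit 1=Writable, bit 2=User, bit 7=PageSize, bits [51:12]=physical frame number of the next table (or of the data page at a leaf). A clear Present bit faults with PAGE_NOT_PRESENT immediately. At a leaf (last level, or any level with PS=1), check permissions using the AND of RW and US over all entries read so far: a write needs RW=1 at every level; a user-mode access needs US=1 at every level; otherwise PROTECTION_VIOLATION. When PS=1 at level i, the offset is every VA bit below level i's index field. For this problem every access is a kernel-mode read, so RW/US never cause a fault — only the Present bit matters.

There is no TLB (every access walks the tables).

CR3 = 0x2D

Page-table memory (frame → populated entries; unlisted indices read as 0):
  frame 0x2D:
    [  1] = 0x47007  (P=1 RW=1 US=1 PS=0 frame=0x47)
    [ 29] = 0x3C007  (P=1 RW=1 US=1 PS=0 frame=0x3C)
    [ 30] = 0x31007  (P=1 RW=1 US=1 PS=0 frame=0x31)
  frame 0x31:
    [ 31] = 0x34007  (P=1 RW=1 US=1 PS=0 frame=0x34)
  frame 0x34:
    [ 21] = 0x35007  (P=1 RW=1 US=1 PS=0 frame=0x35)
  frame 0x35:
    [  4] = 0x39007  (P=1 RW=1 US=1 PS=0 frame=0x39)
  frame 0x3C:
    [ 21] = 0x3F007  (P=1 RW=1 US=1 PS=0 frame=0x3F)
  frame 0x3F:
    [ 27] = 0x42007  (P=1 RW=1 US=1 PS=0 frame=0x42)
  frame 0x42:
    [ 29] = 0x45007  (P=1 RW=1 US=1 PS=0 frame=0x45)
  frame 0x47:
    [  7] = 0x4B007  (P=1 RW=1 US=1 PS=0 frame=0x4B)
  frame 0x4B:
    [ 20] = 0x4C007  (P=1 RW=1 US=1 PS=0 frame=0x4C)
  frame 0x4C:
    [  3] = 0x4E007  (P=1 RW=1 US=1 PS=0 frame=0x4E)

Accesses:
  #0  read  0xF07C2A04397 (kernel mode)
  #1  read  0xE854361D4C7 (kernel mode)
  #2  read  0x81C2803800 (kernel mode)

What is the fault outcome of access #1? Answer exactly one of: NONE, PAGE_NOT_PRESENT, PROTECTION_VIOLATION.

Per-access translation:
#0 VA=0xF07C2A04397 (r,kernel):
  lvl0: tbl 0x2D, slot 30 ⇒ 0x31007 (P1/RW1/US1/PS0)
  lvl1: tbl 0x31, slot 31 ⇒ 0x34007 (P1/RW1/US1/PS0)
  lvl2: tbl 0x34, slot 21 ⇒ 0x35007 (P1/RW1/US1/PS0)
  lvl3: tbl 0x35, slot 4 ⇒ 0x39007 (P1/RW1/US1/PS0)
  ⇒ phys 0x39397  [4 reads]
#1 VA=0xE854361D4C7 (r,kernel):
  lvl0: tbl 0x2D, slot 29 ⇒ 0x3C007 (P1/RW1/US1/PS0)
  lvl1: tbl 0x3C, slot 21 ⇒ 0x3F007 (P1/RW1/US1/PS0)
  lvl2: tbl 0x3F, slot 27 ⇒ 0x42007 (P1/RW1/US1/PS0)
  lvl3: tbl 0x42, slot 29 ⇒ 0x45007 (P1/RW1/US1/PS0)
  ⇒ phys 0x454C7  [4 reads]
#2 VA=0x81C2803800 (r,kernel):
  lvl0: tbl 0x2D, slot 1 ⇒ 0x47007 (P1/RW1/US1/PS0)
  lvl1: tbl 0x47, slot 7 ⇒ 0x4B007 (P1/RW1/US1/PS0)
  lvl2: tbl 0x4B, slot 20 ⇒ 0x4C007 (P1/RW1/US1/PS0)
  lvl3: tbl 0x4C, slot 3 ⇒ 0x4E007 (P1/RW1/US1/PS0)
  ⇒ phys 0x4E800  [4 reads]

Access #1 fault: NONE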